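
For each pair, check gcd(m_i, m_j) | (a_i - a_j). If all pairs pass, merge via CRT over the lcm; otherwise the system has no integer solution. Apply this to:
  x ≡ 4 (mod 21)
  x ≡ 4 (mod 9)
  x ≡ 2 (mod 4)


Moduli 21, 9, 4 are not pairwise coprime, so CRT works modulo lcm(m_i) when all pairwise compatibility conditions hold.
Pairwise compatibility: gcd(m_i, m_j) must divide a_i - a_j for every pair.
Merge one congruence at a time:
  Start: x ≡ 4 (mod 21).
  Combine with x ≡ 4 (mod 9): gcd(21, 9) = 3; 4 - 4 = 0, which IS divisible by 3, so compatible.
    Write x = 4 + 21·t and substitute into x ≡ 4 (mod 9): 21·t ≡ 4 − 4 = 0 (mod 9).
    Divide the congruence (and modulus) by g = 3: 7·t ≡ 0 (mod 3).
    Reduce coefficients mod 3: 1·t ≡ 0 (mod 3).
    So t ≡ 0 (mod 3).
    Then x = 4 + 21·0 = 4, valid modulo lcm(21, 9) = 63: x ≡ 4 (mod 63).
  Combine with x ≡ 2 (mod 4): gcd(63, 4) = 1; 2 - 4 = -2, which IS divisible by 1, so compatible.
    Write x = 4 + 63·t and substitute into x ≡ 2 (mod 4): 63·t ≡ 2 − 4 = -2 (mod 4).
    Reduce coefficients mod 4: 3·t ≡ 2 (mod 4).
    The inverse of 3 mod 4 is 3 (since 3·3 = 9 = 2·4 + 1), so t ≡ 3·2 = 6 ≡ 2 (mod 4).
    Then x = 4 + 63·2 = 130, valid modulo lcm(63, 4) = 252: x ≡ 130 (mod 252).
Verify: 130 mod 21 = 4, 130 mod 9 = 4, 130 mod 4 = 2.

x ≡ 130 (mod 252).


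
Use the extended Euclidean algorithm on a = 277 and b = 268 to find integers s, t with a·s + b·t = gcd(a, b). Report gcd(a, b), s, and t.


Euclidean algorithm on (277, 268) — divide until remainder is 0:
  277 = 1 · 268 + 9
  268 = 29 · 9 + 7
  9 = 1 · 7 + 2
  7 = 3 · 2 + 1
  2 = 2 · 1 + 0
gcd(277, 268) = 1.
Track Bezout coefficients alongside the remainders: start with r₀ = 277 = a·1 + b·0 (s = 1, t = 0) and r₁ = 268 = a·0 + b·1 (s = 0, t = 1); each new remainder r_{k+1} = r_{k-1} − q_k·r_k inherits s_{k+1} = s_{k-1} − q_k·s_k, t_{k+1} = t_{k-1} − q_k·t_k, so r_k = a·s_k + b·t_k at every step:
  q = 1: r = 9, s = 1 − 1·0 = 1, t = 0 − 1·1 = -1  (check: 277·1 + 268·(-1) = 9)
  q = 29: r = 7, s = 0 − 29·1 = -29, t = 1 − 29·(-1) = 30  (check: 277·(-29) + 268·30 = 7)
  q = 1: r = 2, s = 1 − 1·(-29) = 30, t = -1 − 1·30 = -31  (check: 277·30 + 268·(-31) = 2)
  q = 3: r = 1, s = -29 − 3·30 = -119, t = 30 − 3·(-31) = 123  (check: 277·(-119) + 268·123 = 1)
The row with r = 1 (the gcd) gives the Bezout coefficients s = -119, t = 123.
Result: 277 · (-119) + 268 · (123) = 1.

gcd(277, 268) = 1; s = -119, t = 123 (check: 277·(-119) + 268·123 = 1).


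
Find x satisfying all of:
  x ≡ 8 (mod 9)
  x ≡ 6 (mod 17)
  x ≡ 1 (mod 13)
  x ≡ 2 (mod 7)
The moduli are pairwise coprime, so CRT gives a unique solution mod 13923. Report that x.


Product of moduli M = 9 · 17 · 13 · 7 = 13923.
Merge one congruence at a time:
  Start: x ≡ 8 (mod 9).
  Combine with x ≡ 6 (mod 17); new modulus lcm = 153.
    Write x = 8 + 9·t and substitute into x ≡ 6 (mod 17): 9·t ≡ 6 − 8 = -2 (mod 17).
    Reduce coefficients mod 17: 9·t ≡ 15 (mod 17).
    The inverse of 9 mod 17 is 2 (since 9·2 = 18 = 1·17 + 1), so t ≡ 2·15 = 30 ≡ 13 (mod 17).
    Then x = 8 + 9·13 = 125, valid modulo lcm(9, 17) = 153: x ≡ 125 (mod 153).
  Combine with x ≡ 1 (mod 13); new modulus lcm = 1989.
    Write x = 125 + 153·t and substitute into x ≡ 1 (mod 13): 153·t ≡ 1 − 125 = -124 (mod 13).
    Reduce coefficients mod 13: 10·t ≡ 6 (mod 13).
    The inverse of 10 mod 13 is 4 (since 10·4 = 40 = 3·13 + 1), so t ≡ 4·6 = 24 ≡ 11 (mod 13).
    Then x = 125 + 153·11 = 1808, valid modulo lcm(153, 13) = 1989: x ≡ 1808 (mod 1989).
  Combine with x ≡ 2 (mod 7); new modulus lcm = 13923.
    Write x = 1808 + 1989·t and substitute into x ≡ 2 (mod 7): 1989·t ≡ 2 − 1808 = -1806 (mod 7).
    Reduce coefficients mod 7: 1·t ≡ 0 (mod 7).
    So t ≡ 0 (mod 7).
    Then x = 1808 + 1989·0 = 1808, valid modulo lcm(1989, 7) = 13923: x ≡ 1808 (mod 13923).
Verify against each original: 1808 mod 9 = 8, 1808 mod 17 = 6, 1808 mod 13 = 1, 1808 mod 7 = 2.

x ≡ 1808 (mod 13923).


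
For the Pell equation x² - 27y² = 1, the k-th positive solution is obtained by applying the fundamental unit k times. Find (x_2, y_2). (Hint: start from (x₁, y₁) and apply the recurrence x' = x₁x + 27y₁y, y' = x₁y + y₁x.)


Step 1: Find the fundamental solution (x₁, y₁) of x² - 27y² = 1.
  Expand √27 as a continued fraction. a₀ = ⌊√27⌋ = 5; iterate m_{k+1} = d_k·a_k − m_k, d_{k+1} = (27 − m_{k+1}²)/d_k, a_{k+1} = ⌊(a₀ + m_{k+1})/d_{k+1}⌋ (starting m₀ = 0, d₀ = 1), with convergents p_k = a_k·p_{k-1} + p_{k-2}, q_k = a_k·q_{k-1} + q_{k-2} (p₋₁ = 1, q₋₁ = 0):
  k = 0: a₀ = 5; p₀/q₀ = 5/1; p₀² − 27·q₀² = 25 − 27 = -2.
  k = 1: m = 5, d = 2, a = ⌊(5 + 5)/2⌋ = 5; p/q = (5·5 + 1)/(5·1 + 0) = 26/5; p² − 27·q² = 676 − 675 = 1.
  The first convergent with p² − 27·q² = 1 gives the fundamental solution (x₁, y₁) = (26, 5).
Step 2: Apply the recurrence (x_{n+1}, y_{n+1}) = (x₁x_n + 27y₁y_n, x₁y_n + y₁x_n) repeatedly.
  From (x_1, y_1) = (26, 5): x_2 = 26·26 + 27·5·5 = 1351; y_2 = 26·5 + 5·26 = 260.
Step 3: Verify x_2² - 27·y_2² = 1825201 - 1825200 = 1 (should be 1). ✓

(x_1, y_1) = (26, 5); (x_2, y_2) = (1351, 260).


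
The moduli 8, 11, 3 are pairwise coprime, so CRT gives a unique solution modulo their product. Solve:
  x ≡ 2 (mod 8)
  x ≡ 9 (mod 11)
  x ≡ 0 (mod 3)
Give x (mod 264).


Moduli 8, 11, 3 are pairwise coprime; by CRT there is a unique solution modulo M = 8 · 11 · 3 = 264.
Solve pairwise, accumulating the modulus:
  Start with x ≡ 2 (mod 8).
  Combine with x ≡ 9 (mod 11): since gcd(8, 11) = 1, we get a unique residue mod 88.
    Write x = 2 + 8·t and substitute into x ≡ 9 (mod 11): 8·t ≡ 9 − 2 = 7 (mod 11).
    The inverse of 8 mod 11 is 7 (since 8·7 = 56 = 5·11 + 1), so t ≡ 7·7 = 49 ≡ 5 (mod 11).
    Then x = 2 + 8·5 = 42, valid modulo lcm(8, 11) = 88: x ≡ 42 (mod 88).
  Combine with x ≡ 0 (mod 3): since gcd(88, 3) = 1, we get a unique residue mod 264.
    Write x = 42 + 88·t and substitute into x ≡ 0 (mod 3): 88·t ≡ 0 − 42 = -42 (mod 3).
    Reduce coefficients mod 3: 1·t ≡ 0 (mod 3).
    So t ≡ 0 (mod 3).
    Then x = 42 + 88·0 = 42, valid modulo lcm(88, 3) = 264: x ≡ 42 (mod 264).
Verify: 42 mod 8 = 2 ✓, 42 mod 11 = 9 ✓, 42 mod 3 = 0 ✓.

x ≡ 42 (mod 264).


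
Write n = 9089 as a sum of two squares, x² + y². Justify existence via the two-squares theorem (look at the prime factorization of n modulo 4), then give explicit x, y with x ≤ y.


Step 1: Factor n = 9089 = 61 · 149.
Step 2: Check the mod-4 condition on each prime factor: 61 ≡ 1 (mod 4), exponent 1; 149 ≡ 1 (mod 4), exponent 1.
All primes ≡ 3 (mod 4) appear to even exponent (or don't appear), so by the two-squares theorem n IS expressible as a sum of two squares.
Step 3: Build a representation. Here n = 61 · 149 is a product of primes ≡ 1 (mod 4). Each prime p ≡ 1 (mod 4) is itself a sum of two squares; find a² by testing p − a² for a perfect square:
  61: 61 − 1² = 60, 61 − 2² = 57, 61 − 3² = 52, 61 − 4² = 45, 61 − 5² = 36 = 6² ⇒ 61 = 5² + 6².
  149: 149 − 1² = 148, 149 − 2² = 145, 149 − 3² = 140, 149 − 4² = 133, 149 − 5² = 124, 149 − 6² = 113, 149 − 7² = 100 = 10² ⇒ 149 = 7² + 10².
  Combine using the Brahmagupta–Fibonacci identity (a² + b²)(c² + d²) = (ac − bd)² + (ad + bc)² = (ac + bd)² + (ad − bc)²:
  61 · 149 = 9089: from (5² + 6²)(7² + 10²), take (5·7 − 6·10, 5·10 + 6·7) = (35 − 60, 50 + 42) = (-25, 92); dropping signs (only squares matter) gives (25, 92); check 25² + 92² = 625 + 8464 = 9089 ✓.
Step 4: Order so x ≤ y and verify: 25² + 92² = 625 + 8464 = 9089 = n. ✓

n = 9089 = 25² + 92² (one valid representation with x ≤ y).


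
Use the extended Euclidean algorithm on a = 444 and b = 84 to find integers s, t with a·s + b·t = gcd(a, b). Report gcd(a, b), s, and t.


Euclidean algorithm on (444, 84) — divide until remainder is 0:
  444 = 5 · 84 + 24
  84 = 3 · 24 + 12
  24 = 2 · 12 + 0
gcd(444, 84) = 12.
Track Bezout coefficients alongside the remainders: start with r₀ = 444 = a·1 + b·0 (s = 1, t = 0) and r₁ = 84 = a·0 + b·1 (s = 0, t = 1); each new remainder r_{k+1} = r_{k-1} − q_k·r_k inherits s_{k+1} = s_{k-1} − q_k·s_k, t_{k+1} = t_{k-1} − q_k·t_k, so r_k = a·s_k + b·t_k at every step:
  q = 5: r = 24, s = 1 − 5·0 = 1, t = 0 − 5·1 = -5  (check: 444·1 + 84·(-5) = 24)
  q = 3: r = 12, s = 0 − 3·1 = -3, t = 1 − 3·(-5) = 16  (check: 444·(-3) + 84·16 = 12)
The row with r = 12 (the gcd) gives the Bezout coefficients s = -3, t = 16.
Result: 444 · (-3) + 84 · (16) = 12.

gcd(444, 84) = 12; s = -3, t = 16 (check: 444·(-3) + 84·16 = 12).


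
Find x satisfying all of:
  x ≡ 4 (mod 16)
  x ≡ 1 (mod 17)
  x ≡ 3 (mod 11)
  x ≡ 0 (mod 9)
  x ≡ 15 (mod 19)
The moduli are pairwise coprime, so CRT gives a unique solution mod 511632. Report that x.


Product of moduli M = 16 · 17 · 11 · 9 · 19 = 511632.
Merge one congruence at a time:
  Start: x ≡ 4 (mod 16).
  Combine with x ≡ 1 (mod 17); new modulus lcm = 272.
    Write x = 4 + 16·t and substitute into x ≡ 1 (mod 17): 16·t ≡ 1 − 4 = -3 (mod 17).
    Reduce coefficients mod 17: 16·t ≡ 14 (mod 17).
    The inverse of 16 mod 17 is 16 (since 16·16 = 256 = 15·17 + 1), so t ≡ 16·14 = 224 ≡ 3 (mod 17).
    Then x = 4 + 16·3 = 52, valid modulo lcm(16, 17) = 272: x ≡ 52 (mod 272).
  Combine with x ≡ 3 (mod 11); new modulus lcm = 2992.
    Write x = 52 + 272·t and substitute into x ≡ 3 (mod 11): 272·t ≡ 3 − 52 = -49 (mod 11).
    Reduce coefficients mod 11: 8·t ≡ 6 (mod 11).
    The inverse of 8 mod 11 is 7 (since 8·7 = 56 = 5·11 + 1), so t ≡ 7·6 = 42 ≡ 9 (mod 11).
    Then x = 52 + 272·9 = 2500, valid modulo lcm(272, 11) = 2992: x ≡ 2500 (mod 2992).
  Combine with x ≡ 0 (mod 9); new modulus lcm = 26928.
    Write x = 2500 + 2992·t and substitute into x ≡ 0 (mod 9): 2992·t ≡ 0 − 2500 = -2500 (mod 9).
    Reduce coefficients mod 9: 4·t ≡ 2 (mod 9).
    The inverse of 4 mod 9 is 7 (since 4·7 = 28 = 3·9 + 1), so t ≡ 7·2 = 14 ≡ 5 (mod 9).
    Then x = 2500 + 2992·5 = 17460, valid modulo lcm(2992, 9) = 26928: x ≡ 17460 (mod 26928).
  Combine with x ≡ 15 (mod 19); new modulus lcm = 511632.
    Write x = 17460 + 26928·t and substitute into x ≡ 15 (mod 19): 26928·t ≡ 15 − 17460 = -17445 (mod 19).
    Reduce coefficients mod 19: 5·t ≡ 16 (mod 19).
    The inverse of 5 mod 19 is 4 (since 5·4 = 20 = 1·19 + 1), so t ≡ 4·16 = 64 ≡ 7 (mod 19).
    Then x = 17460 + 26928·7 = 205956, valid modulo lcm(26928, 19) = 511632: x ≡ 205956 (mod 511632).
Verify against each original: 205956 mod 16 = 4, 205956 mod 17 = 1, 205956 mod 11 = 3, 205956 mod 9 = 0, 205956 mod 19 = 15.

x ≡ 205956 (mod 511632).


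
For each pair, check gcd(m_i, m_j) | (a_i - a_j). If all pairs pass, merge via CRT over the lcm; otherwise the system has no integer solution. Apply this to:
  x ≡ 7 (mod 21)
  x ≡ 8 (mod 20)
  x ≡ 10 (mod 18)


Moduli 21, 20, 18 are not pairwise coprime, so CRT works modulo lcm(m_i) when all pairwise compatibility conditions hold.
Pairwise compatibility: gcd(m_i, m_j) must divide a_i - a_j for every pair.
Merge one congruence at a time:
  Start: x ≡ 7 (mod 21).
  Combine with x ≡ 8 (mod 20): gcd(21, 20) = 1; 8 - 7 = 1, which IS divisible by 1, so compatible.
    Write x = 7 + 21·t and substitute into x ≡ 8 (mod 20): 21·t ≡ 8 − 7 = 1 (mod 20).
    Reduce coefficients mod 20: 1·t ≡ 1 (mod 20).
    So t ≡ 1 (mod 20).
    Then x = 7 + 21·1 = 28, valid modulo lcm(21, 20) = 420: x ≡ 28 (mod 420).
  Combine with x ≡ 10 (mod 18): gcd(420, 18) = 6; 10 - 28 = -18, which IS divisible by 6, so compatible.
    Write x = 28 + 420·t and substitute into x ≡ 10 (mod 18): 420·t ≡ 10 − 28 = -18 (mod 18).
    Divide the congruence (and modulus) by g = 6: 70·t ≡ -3 (mod 3).
    Reduce coefficients mod 3: 1·t ≡ 0 (mod 3).
    So t ≡ 0 (mod 3).
    Then x = 28 + 420·0 = 28, valid modulo lcm(420, 18) = 1260: x ≡ 28 (mod 1260).
Verify: 28 mod 21 = 7, 28 mod 20 = 8, 28 mod 18 = 10.

x ≡ 28 (mod 1260).


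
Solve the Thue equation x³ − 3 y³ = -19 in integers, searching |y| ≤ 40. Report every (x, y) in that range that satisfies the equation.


The equation is x³ - 3y³ = -19. For fixed y, x³ = 3·y³ − 19, so a solution requires the RHS to be a perfect cube.
Strategy: iterate y from -40 to 40, compute RHS = 3·y³ − 19, and check whether it is a (positive or negative) perfect cube.
Check small values of y:
  y = 0: RHS = -19 is not a perfect cube.
  y = 1: RHS = -16 is not a perfect cube.
  y = -1: RHS = -22 is not a perfect cube.
  y = 2: RHS = 5 is not a perfect cube.
  y = -2: RHS = -43 is not a perfect cube.
  y = 3: RHS = 62 is not a perfect cube.
  y = -3: RHS = -100 is not a perfect cube.
Continuing the search up to |y| = 40 finds no solutions either.
No (x, y) in the scanned range satisfies the equation.

No integer solutions with |y| ≤ 40.


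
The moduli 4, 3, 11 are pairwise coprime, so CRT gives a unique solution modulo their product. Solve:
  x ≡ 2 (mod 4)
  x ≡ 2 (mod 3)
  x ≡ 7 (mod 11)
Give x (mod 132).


Moduli 4, 3, 11 are pairwise coprime; by CRT there is a unique solution modulo M = 4 · 3 · 11 = 132.
Solve pairwise, accumulating the modulus:
  Start with x ≡ 2 (mod 4).
  Combine with x ≡ 2 (mod 3): since gcd(4, 3) = 1, we get a unique residue mod 12.
    Write x = 2 + 4·t and substitute into x ≡ 2 (mod 3): 4·t ≡ 2 − 2 = 0 (mod 3).
    Reduce coefficients mod 3: 1·t ≡ 0 (mod 3).
    So t ≡ 0 (mod 3).
    Then x = 2 + 4·0 = 2, valid modulo lcm(4, 3) = 12: x ≡ 2 (mod 12).
  Combine with x ≡ 7 (mod 11): since gcd(12, 11) = 1, we get a unique residue mod 132.
    Write x = 2 + 12·t and substitute into x ≡ 7 (mod 11): 12·t ≡ 7 − 2 = 5 (mod 11).
    Reduce coefficients mod 11: 1·t ≡ 5 (mod 11).
    So t ≡ 5 (mod 11).
    Then x = 2 + 12·5 = 62, valid modulo lcm(12, 11) = 132: x ≡ 62 (mod 132).
Verify: 62 mod 4 = 2 ✓, 62 mod 3 = 2 ✓, 62 mod 11 = 7 ✓.

x ≡ 62 (mod 132).


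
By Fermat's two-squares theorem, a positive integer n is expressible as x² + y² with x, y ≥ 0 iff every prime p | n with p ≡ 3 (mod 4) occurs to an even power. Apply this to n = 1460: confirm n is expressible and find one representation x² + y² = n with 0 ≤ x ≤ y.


Step 1: Factor n = 1460 = 2^2 · 5 · 73.
Step 2: Check the mod-4 condition on each prime factor: 2 = 2 (special); 5 ≡ 1 (mod 4), exponent 1; 73 ≡ 1 (mod 4), exponent 1.
All primes ≡ 3 (mod 4) appear to even exponent (or don't appear), so by the two-squares theorem n IS expressible as a sum of two squares.
Step 3: Build a representation. Group n = k² · m with k = 2 and m = 5 · 73 = 365 (a product of primes ≡ 1 (mod 4)); a representation of m scales to one of n via (k·x)² + (k·y)² = k²(x² + y²). Each prime p ≡ 1 (mod 4) is itself a sum of two squares; find a² by testing p − a² for a perfect square:
  5: 5 − 1² = 4 = 2² ⇒ 5 = 1² + 2².
  73: 73 − 1² = 72, 73 − 2² = 69, 73 − 3² = 64 = 8² ⇒ 73 = 3² + 8².
  Combine using the Brahmagupta–Fibonacci identity (a² + b²)(c² + d²) = (ac − bd)² + (ad + bc)² = (ac + bd)² + (ad − bc)²:
  5 · 73 = 365: from (1² + 2²)(3² + 8²), take (1·3 − 2·8, 1·8 + 2·3) = (3 − 16, 8 + 6) = (-13, 14); dropping signs (only squares matter) gives (13, 14); check 13² + 14² = 169 + 196 = 365 ✓.
  Scale by k = 2: (2·13, 2·14) = (26, 28).
Step 4: Order so x ≤ y and verify: 26² + 28² = 676 + 784 = 1460 = n. ✓

n = 1460 = 26² + 28² (one valid representation with x ≤ y).


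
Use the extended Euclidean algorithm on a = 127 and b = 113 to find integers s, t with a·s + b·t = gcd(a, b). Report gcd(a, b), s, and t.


Euclidean algorithm on (127, 113) — divide until remainder is 0:
  127 = 1 · 113 + 14
  113 = 8 · 14 + 1
  14 = 14 · 1 + 0
gcd(127, 113) = 1.
Track Bezout coefficients alongside the remainders: start with r₀ = 127 = a·1 + b·0 (s = 1, t = 0) and r₁ = 113 = a·0 + b·1 (s = 0, t = 1); each new remainder r_{k+1} = r_{k-1} − q_k·r_k inherits s_{k+1} = s_{k-1} − q_k·s_k, t_{k+1} = t_{k-1} − q_k·t_k, so r_k = a·s_k + b·t_k at every step:
  q = 1: r = 14, s = 1 − 1·0 = 1, t = 0 − 1·1 = -1  (check: 127·1 + 113·(-1) = 14)
  q = 8: r = 1, s = 0 − 8·1 = -8, t = 1 − 8·(-1) = 9  (check: 127·(-8) + 113·9 = 1)
The row with r = 1 (the gcd) gives the Bezout coefficients s = -8, t = 9.
Result: 127 · (-8) + 113 · (9) = 1.

gcd(127, 113) = 1; s = -8, t = 9 (check: 127·(-8) + 113·9 = 1).


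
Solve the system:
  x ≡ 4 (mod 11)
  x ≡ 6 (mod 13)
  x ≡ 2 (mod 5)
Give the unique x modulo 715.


Moduli 11, 13, 5 are pairwise coprime; by CRT there is a unique solution modulo M = 11 · 13 · 5 = 715.
Solve pairwise, accumulating the modulus:
  Start with x ≡ 4 (mod 11).
  Combine with x ≡ 6 (mod 13): since gcd(11, 13) = 1, we get a unique residue mod 143.
    Write x = 4 + 11·t and substitute into x ≡ 6 (mod 13): 11·t ≡ 6 − 4 = 2 (mod 13).
    The inverse of 11 mod 13 is 6 (since 11·6 = 66 = 5·13 + 1), so t ≡ 6·2 = 12 ≡ 12 (mod 13).
    Then x = 4 + 11·12 = 136, valid modulo lcm(11, 13) = 143: x ≡ 136 (mod 143).
  Combine with x ≡ 2 (mod 5): since gcd(143, 5) = 1, we get a unique residue mod 715.
    Write x = 136 + 143·t and substitute into x ≡ 2 (mod 5): 143·t ≡ 2 − 136 = -134 (mod 5).
    Reduce coefficients mod 5: 3·t ≡ 1 (mod 5).
    The inverse of 3 mod 5 is 2 (since 3·2 = 6 = 1·5 + 1), so t ≡ 2·1 = 2 ≡ 2 (mod 5).
    Then x = 136 + 143·2 = 422, valid modulo lcm(143, 5) = 715: x ≡ 422 (mod 715).
Verify: 422 mod 11 = 4 ✓, 422 mod 13 = 6 ✓, 422 mod 5 = 2 ✓.

x ≡ 422 (mod 715).


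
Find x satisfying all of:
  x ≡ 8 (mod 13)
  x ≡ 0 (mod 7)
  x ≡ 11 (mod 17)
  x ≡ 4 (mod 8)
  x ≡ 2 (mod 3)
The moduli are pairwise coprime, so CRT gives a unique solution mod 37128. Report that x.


Product of moduli M = 13 · 7 · 17 · 8 · 3 = 37128.
Merge one congruence at a time:
  Start: x ≡ 8 (mod 13).
  Combine with x ≡ 0 (mod 7); new modulus lcm = 91.
    Write x = 8 + 13·t and substitute into x ≡ 0 (mod 7): 13·t ≡ 0 − 8 = -8 (mod 7).
    Reduce coefficients mod 7: 6·t ≡ 6 (mod 7).
    The inverse of 6 mod 7 is 6 (since 6·6 = 36 = 5·7 + 1), so t ≡ 6·6 = 36 ≡ 1 (mod 7).
    Then x = 8 + 13·1 = 21, valid modulo lcm(13, 7) = 91: x ≡ 21 (mod 91).
  Combine with x ≡ 11 (mod 17); new modulus lcm = 1547.
    Write x = 21 + 91·t and substitute into x ≡ 11 (mod 17): 91·t ≡ 11 − 21 = -10 (mod 17).
    Reduce coefficients mod 17: 6·t ≡ 7 (mod 17).
    The inverse of 6 mod 17 is 3 (since 6·3 = 18 = 1·17 + 1), so t ≡ 3·7 = 21 ≡ 4 (mod 17).
    Then x = 21 + 91·4 = 385, valid modulo lcm(91, 17) = 1547: x ≡ 385 (mod 1547).
  Combine with x ≡ 4 (mod 8); new modulus lcm = 12376.
    Write x = 385 + 1547·t and substitute into x ≡ 4 (mod 8): 1547·t ≡ 4 − 385 = -381 (mod 8).
    Reduce coefficients mod 8: 3·t ≡ 3 (mod 8).
    The inverse of 3 mod 8 is 3 (since 3·3 = 9 = 1·8 + 1), so t ≡ 3·3 = 9 ≡ 1 (mod 8).
    Then x = 385 + 1547·1 = 1932, valid modulo lcm(1547, 8) = 12376: x ≡ 1932 (mod 12376).
  Combine with x ≡ 2 (mod 3); new modulus lcm = 37128.
    Write x = 1932 + 12376·t and substitute into x ≡ 2 (mod 3): 12376·t ≡ 2 − 1932 = -1930 (mod 3).
    Reduce coefficients mod 3: 1·t ≡ 2 (mod 3).
    So t ≡ 2 (mod 3).
    Then x = 1932 + 12376·2 = 26684, valid modulo lcm(12376, 3) = 37128: x ≡ 26684 (mod 37128).
Verify against each original: 26684 mod 13 = 8, 26684 mod 7 = 0, 26684 mod 17 = 11, 26684 mod 8 = 4, 26684 mod 3 = 2.

x ≡ 26684 (mod 37128).


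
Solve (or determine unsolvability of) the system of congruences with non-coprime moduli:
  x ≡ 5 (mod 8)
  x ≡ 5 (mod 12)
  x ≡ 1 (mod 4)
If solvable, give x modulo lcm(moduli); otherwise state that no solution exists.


Moduli 8, 12, 4 are not pairwise coprime, so CRT works modulo lcm(m_i) when all pairwise compatibility conditions hold.
Pairwise compatibility: gcd(m_i, m_j) must divide a_i - a_j for every pair.
Merge one congruence at a time:
  Start: x ≡ 5 (mod 8).
  Combine with x ≡ 5 (mod 12): gcd(8, 12) = 4; 5 - 5 = 0, which IS divisible by 4, so compatible.
    Write x = 5 + 8·t and substitute into x ≡ 5 (mod 12): 8·t ≡ 5 − 5 = 0 (mod 12).
    Divide the congruence (and modulus) by g = 4: 2·t ≡ 0 (mod 3).
    The inverse of 2 mod 3 is 2 (since 2·2 = 4 = 1·3 + 1), so t ≡ 2·0 = 0 ≡ 0 (mod 3).
    Then x = 5 + 8·0 = 5, valid modulo lcm(8, 12) = 24: x ≡ 5 (mod 24).
  Combine with x ≡ 1 (mod 4): gcd(24, 4) = 4; 1 - 5 = -4, which IS divisible by 4, so compatible.
    Write x = 5 + 24·t and substitute into x ≡ 1 (mod 4): 24·t ≡ 1 − 5 = -4 (mod 4).
    Divide the congruence (and modulus) by g = 4: 6·t ≡ -1 (mod 1).
    Modulo 1 every t works; take t = 0.
    Then x = 5 + 24·0 = 5, valid modulo lcm(24, 4) = 24: x ≡ 5 (mod 24).
Verify: 5 mod 8 = 5, 5 mod 12 = 5, 5 mod 4 = 1.

x ≡ 5 (mod 24).


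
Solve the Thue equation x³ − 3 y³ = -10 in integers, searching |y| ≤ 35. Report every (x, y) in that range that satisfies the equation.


The equation is x³ - 3y³ = -10. For fixed y, x³ = 3·y³ − 10, so a solution requires the RHS to be a perfect cube.
Strategy: iterate y from -35 to 35, compute RHS = 3·y³ − 10, and check whether it is a (positive or negative) perfect cube.
Check small values of y:
  y = 0: RHS = -10 is not a perfect cube.
  y = 1: RHS = -7 is not a perfect cube.
  y = -1: RHS = -13 is not a perfect cube.
  y = 2: RHS = 14 is not a perfect cube.
  y = -2: RHS = -34 is not a perfect cube.
  y = 3: RHS = 71 is not a perfect cube.
  y = -3: RHS = -91 is not a perfect cube.
Continuing, at y = -9: RHS = -2197 = (-13)³ ⇒ x = -13 works.
Searching the remaining y in |y| ≤ 35 finds no further solutions.
Collected solutions: (-13, -9).

Solutions (with |y| ≤ 35): (-13, -9).


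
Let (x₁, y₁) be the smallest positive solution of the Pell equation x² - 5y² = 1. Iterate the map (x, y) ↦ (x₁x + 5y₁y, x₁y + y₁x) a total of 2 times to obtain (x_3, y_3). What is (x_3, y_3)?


Step 1: Find the fundamental solution (x₁, y₁) of x² - 5y² = 1.
  Expand √5 as a continued fraction. a₀ = ⌊√5⌋ = 2; iterate m_{k+1} = d_k·a_k − m_k, d_{k+1} = (5 − m_{k+1}²)/d_k, a_{k+1} = ⌊(a₀ + m_{k+1})/d_{k+1}⌋ (starting m₀ = 0, d₀ = 1), with convergents p_k = a_k·p_{k-1} + p_{k-2}, q_k = a_k·q_{k-1} + q_{k-2} (p₋₁ = 1, q₋₁ = 0):
  k = 0: a₀ = 2; p₀/q₀ = 2/1; p₀² − 5·q₀² = 4 − 5 = -1.
  k = 1: m = 2, d = 1, a = ⌊(2 + 2)/1⌋ = 4; p/q = (4·2 + 1)/(4·1 + 0) = 9/4; p² − 5·q² = 81 − 80 = 1.
  The first convergent with p² − 5·q² = 1 gives the fundamental solution (x₁, y₁) = (9, 4).
Step 2: Apply the recurrence (x_{n+1}, y_{n+1}) = (x₁x_n + 5y₁y_n, x₁y_n + y₁x_n) repeatedly.
  From (x_1, y_1) = (9, 4): x_2 = 9·9 + 5·4·4 = 161; y_2 = 9·4 + 4·9 = 72.
  From (x_2, y_2) = (161, 72): x_3 = 9·161 + 5·4·72 = 2889; y_3 = 9·72 + 4·161 = 1292.
Step 3: Verify x_3² - 5·y_3² = 8346321 - 8346320 = 1 (should be 1). ✓

(x_1, y_1) = (9, 4); (x_3, y_3) = (2889, 1292).


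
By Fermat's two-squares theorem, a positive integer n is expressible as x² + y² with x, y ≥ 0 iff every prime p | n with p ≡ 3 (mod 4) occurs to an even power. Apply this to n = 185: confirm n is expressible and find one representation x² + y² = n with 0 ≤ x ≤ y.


Step 1: Factor n = 185 = 5 · 37.
Step 2: Check the mod-4 condition on each prime factor: 5 ≡ 1 (mod 4), exponent 1; 37 ≡ 1 (mod 4), exponent 1.
All primes ≡ 3 (mod 4) appear to even exponent (or don't appear), so by the two-squares theorem n IS expressible as a sum of two squares.
Step 3: Build a representation. Here n = 5 · 37 is a product of primes ≡ 1 (mod 4). Each prime p ≡ 1 (mod 4) is itself a sum of two squares; find a² by testing p − a² for a perfect square:
  5: 5 − 1² = 4 = 2² ⇒ 5 = 1² + 2².
  37: 37 − 1² = 36 = 6² ⇒ 37 = 1² + 6².
  Combine using the Brahmagupta–Fibonacci identity (a² + b²)(c² + d²) = (ac − bd)² + (ad + bc)² = (ac + bd)² + (ad − bc)²:
  5 · 37 = 185: from (1² + 2²)(1² + 6²), take (1·1 − 2·6, 1·6 + 2·1) = (1 − 12, 6 + 2) = (-11, 8); dropping signs (only squares matter) gives (11, 8); check 11² + 8² = 121 + 64 = 185 ✓.
Step 4: Order so x ≤ y and verify: 8² + 11² = 64 + 121 = 185 = n. ✓

n = 185 = 8² + 11² (one valid representation with x ≤ y).


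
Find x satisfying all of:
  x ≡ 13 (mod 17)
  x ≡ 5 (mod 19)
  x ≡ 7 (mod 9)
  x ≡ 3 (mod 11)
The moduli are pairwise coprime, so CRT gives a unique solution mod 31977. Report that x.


Product of moduli M = 17 · 19 · 9 · 11 = 31977.
Merge one congruence at a time:
  Start: x ≡ 13 (mod 17).
  Combine with x ≡ 5 (mod 19); new modulus lcm = 323.
    Write x = 13 + 17·t and substitute into x ≡ 5 (mod 19): 17·t ≡ 5 − 13 = -8 (mod 19).
    Reduce coefficients mod 19: 17·t ≡ 11 (mod 19).
    The inverse of 17 mod 19 is 9 (since 17·9 = 153 = 8·19 + 1), so t ≡ 9·11 = 99 ≡ 4 (mod 19).
    Then x = 13 + 17·4 = 81, valid modulo lcm(17, 19) = 323: x ≡ 81 (mod 323).
  Combine with x ≡ 7 (mod 9); new modulus lcm = 2907.
    Write x = 81 + 323·t and substitute into x ≡ 7 (mod 9): 323·t ≡ 7 − 81 = -74 (mod 9).
    Reduce coefficients mod 9: 8·t ≡ 7 (mod 9).
    The inverse of 8 mod 9 is 8 (since 8·8 = 64 = 7·9 + 1), so t ≡ 8·7 = 56 ≡ 2 (mod 9).
    Then x = 81 + 323·2 = 727, valid modulo lcm(323, 9) = 2907: x ≡ 727 (mod 2907).
  Combine with x ≡ 3 (mod 11); new modulus lcm = 31977.
    Write x = 727 + 2907·t and substitute into x ≡ 3 (mod 11): 2907·t ≡ 3 − 727 = -724 (mod 11).
    Reduce coefficients mod 11: 3·t ≡ 2 (mod 11).
    The inverse of 3 mod 11 is 4 (since 3·4 = 12 = 1·11 + 1), so t ≡ 4·2 = 8 ≡ 8 (mod 11).
    Then x = 727 + 2907·8 = 23983, valid modulo lcm(2907, 11) = 31977: x ≡ 23983 (mod 31977).
Verify against each original: 23983 mod 17 = 13, 23983 mod 19 = 5, 23983 mod 9 = 7, 23983 mod 11 = 3.

x ≡ 23983 (mod 31977).


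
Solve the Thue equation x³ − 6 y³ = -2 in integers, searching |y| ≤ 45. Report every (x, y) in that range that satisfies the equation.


The equation is x³ - 6y³ = -2. For fixed y, x³ = 6·y³ − 2, so a solution requires the RHS to be a perfect cube.
Strategy: iterate y from -45 to 45, compute RHS = 6·y³ − 2, and check whether it is a (positive or negative) perfect cube.
Check small values of y:
  y = 0: RHS = -2 is not a perfect cube.
  y = 1: RHS = 4 is not a perfect cube.
  y = -1: RHS = -8 = (-2)³ ⇒ x = -2 works.
  y = 2: RHS = 46 is not a perfect cube.
  y = -2: RHS = -50 is not a perfect cube.
  y = 3: RHS = 160 is not a perfect cube.
  y = -3: RHS = -164 is not a perfect cube.
Continuing the search up to |y| = 45 finds no further solutions beyond those listed.
Collected solutions: (-2, -1).

Solutions (with |y| ≤ 45): (-2, -1).


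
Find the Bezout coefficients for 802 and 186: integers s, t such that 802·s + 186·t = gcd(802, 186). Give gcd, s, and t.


Euclidean algorithm on (802, 186) — divide until remainder is 0:
  802 = 4 · 186 + 58
  186 = 3 · 58 + 12
  58 = 4 · 12 + 10
  12 = 1 · 10 + 2
  10 = 5 · 2 + 0
gcd(802, 186) = 2.
Track Bezout coefficients alongside the remainders: start with r₀ = 802 = a·1 + b·0 (s = 1, t = 0) and r₁ = 186 = a·0 + b·1 (s = 0, t = 1); each new remainder r_{k+1} = r_{k-1} − q_k·r_k inherits s_{k+1} = s_{k-1} − q_k·s_k, t_{k+1} = t_{k-1} − q_k·t_k, so r_k = a·s_k + b·t_k at every step:
  q = 4: r = 58, s = 1 − 4·0 = 1, t = 0 − 4·1 = -4  (check: 802·1 + 186·(-4) = 58)
  q = 3: r = 12, s = 0 − 3·1 = -3, t = 1 − 3·(-4) = 13  (check: 802·(-3) + 186·13 = 12)
  q = 4: r = 10, s = 1 − 4·(-3) = 13, t = -4 − 4·13 = -56  (check: 802·13 + 186·(-56) = 10)
  q = 1: r = 2, s = -3 − 1·13 = -16, t = 13 − 1·(-56) = 69  (check: 802·(-16) + 186·69 = 2)
The row with r = 2 (the gcd) gives the Bezout coefficients s = -16, t = 69.
Result: 802 · (-16) + 186 · (69) = 2.

gcd(802, 186) = 2; s = -16, t = 69 (check: 802·(-16) + 186·69 = 2).


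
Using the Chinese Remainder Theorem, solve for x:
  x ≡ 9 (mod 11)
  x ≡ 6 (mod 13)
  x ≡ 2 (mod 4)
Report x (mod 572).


Moduli 11, 13, 4 are pairwise coprime; by CRT there is a unique solution modulo M = 11 · 13 · 4 = 572.
Solve pairwise, accumulating the modulus:
  Start with x ≡ 9 (mod 11).
  Combine with x ≡ 6 (mod 13): since gcd(11, 13) = 1, we get a unique residue mod 143.
    Write x = 9 + 11·t and substitute into x ≡ 6 (mod 13): 11·t ≡ 6 − 9 = -3 (mod 13).
    Reduce coefficients mod 13: 11·t ≡ 10 (mod 13).
    The inverse of 11 mod 13 is 6 (since 11·6 = 66 = 5·13 + 1), so t ≡ 6·10 = 60 ≡ 8 (mod 13).
    Then x = 9 + 11·8 = 97, valid modulo lcm(11, 13) = 143: x ≡ 97 (mod 143).
  Combine with x ≡ 2 (mod 4): since gcd(143, 4) = 1, we get a unique residue mod 572.
    Write x = 97 + 143·t and substitute into x ≡ 2 (mod 4): 143·t ≡ 2 − 97 = -95 (mod 4).
    Reduce coefficients mod 4: 3·t ≡ 1 (mod 4).
    The inverse of 3 mod 4 is 3 (since 3·3 = 9 = 2·4 + 1), so t ≡ 3·1 = 3 ≡ 3 (mod 4).
    Then x = 97 + 143·3 = 526, valid modulo lcm(143, 4) = 572: x ≡ 526 (mod 572).
Verify: 526 mod 11 = 9 ✓, 526 mod 13 = 6 ✓, 526 mod 4 = 2 ✓.

x ≡ 526 (mod 572).


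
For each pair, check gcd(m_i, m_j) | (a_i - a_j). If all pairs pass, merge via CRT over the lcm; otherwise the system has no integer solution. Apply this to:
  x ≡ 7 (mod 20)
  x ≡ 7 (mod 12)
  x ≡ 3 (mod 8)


Moduli 20, 12, 8 are not pairwise coprime, so CRT works modulo lcm(m_i) when all pairwise compatibility conditions hold.
Pairwise compatibility: gcd(m_i, m_j) must divide a_i - a_j for every pair.
Merge one congruence at a time:
  Start: x ≡ 7 (mod 20).
  Combine with x ≡ 7 (mod 12): gcd(20, 12) = 4; 7 - 7 = 0, which IS divisible by 4, so compatible.
    Write x = 7 + 20·t and substitute into x ≡ 7 (mod 12): 20·t ≡ 7 − 7 = 0 (mod 12).
    Divide the congruence (and modulus) by g = 4: 5·t ≡ 0 (mod 3).
    Reduce coefficients mod 3: 2·t ≡ 0 (mod 3).
    The inverse of 2 mod 3 is 2 (since 2·2 = 4 = 1·3 + 1), so t ≡ 2·0 = 0 ≡ 0 (mod 3).
    Then x = 7 + 20·0 = 7, valid modulo lcm(20, 12) = 60: x ≡ 7 (mod 60).
  Combine with x ≡ 3 (mod 8): gcd(60, 8) = 4; 3 - 7 = -4, which IS divisible by 4, so compatible.
    Write x = 7 + 60·t and substitute into x ≡ 3 (mod 8): 60·t ≡ 3 − 7 = -4 (mod 8).
    Divide the congruence (and modulus) by g = 4: 15·t ≡ -1 (mod 2).
    Reduce coefficients mod 2: 1·t ≡ 1 (mod 2).
    So t ≡ 1 (mod 2).
    Then x = 7 + 60·1 = 67, valid modulo lcm(60, 8) = 120: x ≡ 67 (mod 120).
Verify: 67 mod 20 = 7, 67 mod 12 = 7, 67 mod 8 = 3.

x ≡ 67 (mod 120).


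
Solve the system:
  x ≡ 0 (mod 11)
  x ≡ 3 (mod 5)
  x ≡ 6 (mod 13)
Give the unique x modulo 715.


Moduli 11, 5, 13 are pairwise coprime; by CRT there is a unique solution modulo M = 11 · 5 · 13 = 715.
Solve pairwise, accumulating the modulus:
  Start with x ≡ 0 (mod 11).
  Combine with x ≡ 3 (mod 5): since gcd(11, 5) = 1, we get a unique residue mod 55.
    Write x = 0 + 11·t and substitute into x ≡ 3 (mod 5): 11·t ≡ 3 − 0 = 3 (mod 5).
    Reduce coefficients mod 5: 1·t ≡ 3 (mod 5).
    So t ≡ 3 (mod 5).
    Then x = 0 + 11·3 = 33, valid modulo lcm(11, 5) = 55: x ≡ 33 (mod 55).
  Combine with x ≡ 6 (mod 13): since gcd(55, 13) = 1, we get a unique residue mod 715.
    Write x = 33 + 55·t and substitute into x ≡ 6 (mod 13): 55·t ≡ 6 − 33 = -27 (mod 13).
    Reduce coefficients mod 13: 3·t ≡ 12 (mod 13).
    The inverse of 3 mod 13 is 9 (since 3·9 = 27 = 2·13 + 1), so t ≡ 9·12 = 108 ≡ 4 (mod 13).
    Then x = 33 + 55·4 = 253, valid modulo lcm(55, 13) = 715: x ≡ 253 (mod 715).
Verify: 253 mod 11 = 0 ✓, 253 mod 5 = 3 ✓, 253 mod 13 = 6 ✓.

x ≡ 253 (mod 715).


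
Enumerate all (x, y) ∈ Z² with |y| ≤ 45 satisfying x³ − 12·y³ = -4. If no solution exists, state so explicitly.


The equation is x³ - 12y³ = -4. For fixed y, x³ = 12·y³ − 4, so a solution requires the RHS to be a perfect cube.
Strategy: iterate y from -45 to 45, compute RHS = 12·y³ − 4, and check whether it is a (positive or negative) perfect cube.
Check small values of y:
  y = 0: RHS = -4 is not a perfect cube.
  y = 1: RHS = 8 = (2)³ ⇒ x = 2 works.
  y = -1: RHS = -16 is not a perfect cube.
  y = 2: RHS = 92 is not a perfect cube.
  y = -2: RHS = -100 is not a perfect cube.
  y = 3: RHS = 320 is not a perfect cube.
  y = -3: RHS = -328 is not a perfect cube.
Continuing the search up to |y| = 45 finds no further solutions beyond those listed.
Collected solutions: (2, 1).

Solutions (with |y| ≤ 45): (2, 1).


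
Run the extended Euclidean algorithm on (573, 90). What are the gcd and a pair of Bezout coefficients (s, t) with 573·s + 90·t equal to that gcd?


Euclidean algorithm on (573, 90) — divide until remainder is 0:
  573 = 6 · 90 + 33
  90 = 2 · 33 + 24
  33 = 1 · 24 + 9
  24 = 2 · 9 + 6
  9 = 1 · 6 + 3
  6 = 2 · 3 + 0
gcd(573, 90) = 3.
Track Bezout coefficients alongside the remainders: start with r₀ = 573 = a·1 + b·0 (s = 1, t = 0) and r₁ = 90 = a·0 + b·1 (s = 0, t = 1); each new remainder r_{k+1} = r_{k-1} − q_k·r_k inherits s_{k+1} = s_{k-1} − q_k·s_k, t_{k+1} = t_{k-1} − q_k·t_k, so r_k = a·s_k + b·t_k at every step:
  q = 6: r = 33, s = 1 − 6·0 = 1, t = 0 − 6·1 = -6  (check: 573·1 + 90·(-6) = 33)
  q = 2: r = 24, s = 0 − 2·1 = -2, t = 1 − 2·(-6) = 13  (check: 573·(-2) + 90·13 = 24)
  q = 1: r = 9, s = 1 − 1·(-2) = 3, t = -6 − 1·13 = -19  (check: 573·3 + 90·(-19) = 9)
  q = 2: r = 6, s = -2 − 2·3 = -8, t = 13 − 2·(-19) = 51  (check: 573·(-8) + 90·51 = 6)
  q = 1: r = 3, s = 3 − 1·(-8) = 11, t = -19 − 1·51 = -70  (check: 573·11 + 90·(-70) = 3)
The row with r = 3 (the gcd) gives the Bezout coefficients s = 11, t = -70.
Result: 573 · (11) + 90 · (-70) = 3.

gcd(573, 90) = 3; s = 11, t = -70 (check: 573·11 + 90·(-70) = 3).


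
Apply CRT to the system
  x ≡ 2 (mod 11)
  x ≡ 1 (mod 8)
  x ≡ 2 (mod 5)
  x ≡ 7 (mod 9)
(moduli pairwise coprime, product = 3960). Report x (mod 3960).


Product of moduli M = 11 · 8 · 5 · 9 = 3960.
Merge one congruence at a time:
  Start: x ≡ 2 (mod 11).
  Combine with x ≡ 1 (mod 8); new modulus lcm = 88.
    Write x = 2 + 11·t and substitute into x ≡ 1 (mod 8): 11·t ≡ 1 − 2 = -1 (mod 8).
    Reduce coefficients mod 8: 3·t ≡ 7 (mod 8).
    The inverse of 3 mod 8 is 3 (since 3·3 = 9 = 1·8 + 1), so t ≡ 3·7 = 21 ≡ 5 (mod 8).
    Then x = 2 + 11·5 = 57, valid modulo lcm(11, 8) = 88: x ≡ 57 (mod 88).
  Combine with x ≡ 2 (mod 5); new modulus lcm = 440.
    Write x = 57 + 88·t and substitute into x ≡ 2 (mod 5): 88·t ≡ 2 − 57 = -55 (mod 5).
    Reduce coefficients mod 5: 3·t ≡ 0 (mod 5).
    The inverse of 3 mod 5 is 2 (since 3·2 = 6 = 1·5 + 1), so t ≡ 2·0 = 0 ≡ 0 (mod 5).
    Then x = 57 + 88·0 = 57, valid modulo lcm(88, 5) = 440: x ≡ 57 (mod 440).
  Combine with x ≡ 7 (mod 9); new modulus lcm = 3960.
    Write x = 57 + 440·t and substitute into x ≡ 7 (mod 9): 440·t ≡ 7 − 57 = -50 (mod 9).
    Reduce coefficients mod 9: 8·t ≡ 4 (mod 9).
    The inverse of 8 mod 9 is 8 (since 8·8 = 64 = 7·9 + 1), so t ≡ 8·4 = 32 ≡ 5 (mod 9).
    Then x = 57 + 440·5 = 2257, valid modulo lcm(440, 9) = 3960: x ≡ 2257 (mod 3960).
Verify against each original: 2257 mod 11 = 2, 2257 mod 8 = 1, 2257 mod 5 = 2, 2257 mod 9 = 7.

x ≡ 2257 (mod 3960).


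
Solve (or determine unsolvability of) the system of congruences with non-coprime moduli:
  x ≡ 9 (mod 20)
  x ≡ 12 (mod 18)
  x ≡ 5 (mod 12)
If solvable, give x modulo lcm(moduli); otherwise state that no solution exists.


Moduli 20, 18, 12 are not pairwise coprime, so CRT works modulo lcm(m_i) when all pairwise compatibility conditions hold.
Pairwise compatibility: gcd(m_i, m_j) must divide a_i - a_j for every pair.
Merge one congruence at a time:
  Start: x ≡ 9 (mod 20).
  Combine with x ≡ 12 (mod 18): gcd(20, 18) = 2, and 12 - 9 = 3 is NOT divisible by 2.
    ⇒ system is inconsistent (no integer solution).

No solution (the system is inconsistent).


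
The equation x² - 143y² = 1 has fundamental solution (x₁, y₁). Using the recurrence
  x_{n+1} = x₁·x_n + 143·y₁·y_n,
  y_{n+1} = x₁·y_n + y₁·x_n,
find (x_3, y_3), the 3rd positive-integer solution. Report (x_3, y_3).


Step 1: Find the fundamental solution (x₁, y₁) of x² - 143y² = 1.
  Expand √143 as a continued fraction. a₀ = ⌊√143⌋ = 11; iterate m_{k+1} = d_k·a_k − m_k, d_{k+1} = (143 − m_{k+1}²)/d_k, a_{k+1} = ⌊(a₀ + m_{k+1})/d_{k+1}⌋ (starting m₀ = 0, d₀ = 1), with convergents p_k = a_k·p_{k-1} + p_{k-2}, q_k = a_k·q_{k-1} + q_{k-2} (p₋₁ = 1, q₋₁ = 0):
  k = 0: a₀ = 11; p₀/q₀ = 11/1; p₀² − 143·q₀² = 121 − 143 = -22.
  k = 1: m = 11, d = 22, a = ⌊(11 + 11)/22⌋ = 1; p/q = (1·11 + 1)/(1·1 + 0) = 12/1; p² − 143·q² = 144 − 143 = 1.
  The first convergent with p² − 143·q² = 1 gives the fundamental solution (x₁, y₁) = (12, 1).
Step 2: Apply the recurrence (x_{n+1}, y_{n+1}) = (x₁x_n + 143y₁y_n, x₁y_n + y₁x_n) repeatedly.
  From (x_1, y_1) = (12, 1): x_2 = 12·12 + 143·1·1 = 287; y_2 = 12·1 + 1·12 = 24.
  From (x_2, y_2) = (287, 24): x_3 = 12·287 + 143·1·24 = 6876; y_3 = 12·24 + 1·287 = 575.
Step 3: Verify x_3² - 143·y_3² = 47279376 - 47279375 = 1 (should be 1). ✓

(x_1, y_1) = (12, 1); (x_3, y_3) = (6876, 575).


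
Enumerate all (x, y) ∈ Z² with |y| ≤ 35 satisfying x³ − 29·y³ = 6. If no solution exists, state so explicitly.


The equation is x³ - 29y³ = 6. For fixed y, x³ = 29·y³ + 6, so a solution requires the RHS to be a perfect cube.
Strategy: iterate y from -35 to 35, compute RHS = 29·y³ + 6, and check whether it is a (positive or negative) perfect cube.
Check small values of y:
  y = 0: RHS = 6 is not a perfect cube.
  y = 1: RHS = 35 is not a perfect cube.
  y = -1: RHS = -23 is not a perfect cube.
  y = 2: RHS = 238 is not a perfect cube.
  y = -2: RHS = -226 is not a perfect cube.
  y = 3: RHS = 789 is not a perfect cube.
  y = -3: RHS = -777 is not a perfect cube.
Continuing the search up to |y| = 35 finds no solutions either.
No (x, y) in the scanned range satisfies the equation.

No integer solutions with |y| ≤ 35.


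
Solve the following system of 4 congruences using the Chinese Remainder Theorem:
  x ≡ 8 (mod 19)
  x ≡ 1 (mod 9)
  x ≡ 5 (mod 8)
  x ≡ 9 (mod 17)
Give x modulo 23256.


Product of moduli M = 19 · 9 · 8 · 17 = 23256.
Merge one congruence at a time:
  Start: x ≡ 8 (mod 19).
  Combine with x ≡ 1 (mod 9); new modulus lcm = 171.
    Write x = 8 + 19·t and substitute into x ≡ 1 (mod 9): 19·t ≡ 1 − 8 = -7 (mod 9).
    Reduce coefficients mod 9: 1·t ≡ 2 (mod 9).
    So t ≡ 2 (mod 9).
    Then x = 8 + 19·2 = 46, valid modulo lcm(19, 9) = 171: x ≡ 46 (mod 171).
  Combine with x ≡ 5 (mod 8); new modulus lcm = 1368.
    Write x = 46 + 171·t and substitute into x ≡ 5 (mod 8): 171·t ≡ 5 − 46 = -41 (mod 8).
    Reduce coefficients mod 8: 3·t ≡ 7 (mod 8).
    The inverse of 3 mod 8 is 3 (since 3·3 = 9 = 1·8 + 1), so t ≡ 3·7 = 21 ≡ 5 (mod 8).
    Then x = 46 + 171·5 = 901, valid modulo lcm(171, 8) = 1368: x ≡ 901 (mod 1368).
  Combine with x ≡ 9 (mod 17); new modulus lcm = 23256.
    Write x = 901 + 1368·t and substitute into x ≡ 9 (mod 17): 1368·t ≡ 9 − 901 = -892 (mod 17).
    Reduce coefficients mod 17: 8·t ≡ 9 (mod 17).
    The inverse of 8 mod 17 is 15 (since 8·15 = 120 = 7·17 + 1), so t ≡ 15·9 = 135 ≡ 16 (mod 17).
    Then x = 901 + 1368·16 = 22789, valid modulo lcm(1368, 17) = 23256: x ≡ 22789 (mod 23256).
Verify against each original: 22789 mod 19 = 8, 22789 mod 9 = 1, 22789 mod 8 = 5, 22789 mod 17 = 9.

x ≡ 22789 (mod 23256).
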